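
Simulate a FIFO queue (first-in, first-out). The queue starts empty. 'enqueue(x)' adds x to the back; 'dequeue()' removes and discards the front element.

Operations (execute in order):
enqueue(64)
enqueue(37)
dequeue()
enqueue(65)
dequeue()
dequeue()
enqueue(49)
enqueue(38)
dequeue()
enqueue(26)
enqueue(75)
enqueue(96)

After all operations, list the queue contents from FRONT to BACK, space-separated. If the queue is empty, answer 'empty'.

Answer: 38 26 75 96

Derivation:
enqueue(64): [64]
enqueue(37): [64, 37]
dequeue(): [37]
enqueue(65): [37, 65]
dequeue(): [65]
dequeue(): []
enqueue(49): [49]
enqueue(38): [49, 38]
dequeue(): [38]
enqueue(26): [38, 26]
enqueue(75): [38, 26, 75]
enqueue(96): [38, 26, 75, 96]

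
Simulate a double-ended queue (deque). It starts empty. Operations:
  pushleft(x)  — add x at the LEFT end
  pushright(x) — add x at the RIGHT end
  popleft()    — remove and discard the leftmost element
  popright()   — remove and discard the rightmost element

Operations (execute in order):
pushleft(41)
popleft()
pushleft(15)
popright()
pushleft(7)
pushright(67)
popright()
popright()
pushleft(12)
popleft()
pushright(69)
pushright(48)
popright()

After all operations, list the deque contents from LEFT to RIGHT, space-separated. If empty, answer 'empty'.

Answer: 69

Derivation:
pushleft(41): [41]
popleft(): []
pushleft(15): [15]
popright(): []
pushleft(7): [7]
pushright(67): [7, 67]
popright(): [7]
popright(): []
pushleft(12): [12]
popleft(): []
pushright(69): [69]
pushright(48): [69, 48]
popright(): [69]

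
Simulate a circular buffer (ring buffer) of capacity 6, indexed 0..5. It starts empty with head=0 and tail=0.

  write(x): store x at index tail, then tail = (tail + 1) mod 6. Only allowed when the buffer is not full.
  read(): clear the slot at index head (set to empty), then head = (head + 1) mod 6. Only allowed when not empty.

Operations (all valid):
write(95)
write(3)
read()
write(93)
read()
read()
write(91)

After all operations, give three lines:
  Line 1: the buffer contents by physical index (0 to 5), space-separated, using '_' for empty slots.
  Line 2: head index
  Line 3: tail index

Answer: _ _ _ 91 _ _
3
4

Derivation:
write(95): buf=[95 _ _ _ _ _], head=0, tail=1, size=1
write(3): buf=[95 3 _ _ _ _], head=0, tail=2, size=2
read(): buf=[_ 3 _ _ _ _], head=1, tail=2, size=1
write(93): buf=[_ 3 93 _ _ _], head=1, tail=3, size=2
read(): buf=[_ _ 93 _ _ _], head=2, tail=3, size=1
read(): buf=[_ _ _ _ _ _], head=3, tail=3, size=0
write(91): buf=[_ _ _ 91 _ _], head=3, tail=4, size=1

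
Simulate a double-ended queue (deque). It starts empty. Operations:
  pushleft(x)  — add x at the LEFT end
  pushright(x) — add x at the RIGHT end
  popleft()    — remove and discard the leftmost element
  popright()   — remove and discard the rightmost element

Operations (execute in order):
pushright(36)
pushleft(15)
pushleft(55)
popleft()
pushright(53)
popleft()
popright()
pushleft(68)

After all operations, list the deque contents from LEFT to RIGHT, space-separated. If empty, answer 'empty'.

pushright(36): [36]
pushleft(15): [15, 36]
pushleft(55): [55, 15, 36]
popleft(): [15, 36]
pushright(53): [15, 36, 53]
popleft(): [36, 53]
popright(): [36]
pushleft(68): [68, 36]

Answer: 68 36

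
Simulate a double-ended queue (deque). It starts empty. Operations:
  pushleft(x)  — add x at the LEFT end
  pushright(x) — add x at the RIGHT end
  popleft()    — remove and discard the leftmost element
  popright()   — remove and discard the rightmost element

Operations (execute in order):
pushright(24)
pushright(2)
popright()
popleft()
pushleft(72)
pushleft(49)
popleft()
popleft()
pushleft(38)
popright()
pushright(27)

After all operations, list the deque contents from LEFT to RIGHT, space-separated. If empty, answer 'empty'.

pushright(24): [24]
pushright(2): [24, 2]
popright(): [24]
popleft(): []
pushleft(72): [72]
pushleft(49): [49, 72]
popleft(): [72]
popleft(): []
pushleft(38): [38]
popright(): []
pushright(27): [27]

Answer: 27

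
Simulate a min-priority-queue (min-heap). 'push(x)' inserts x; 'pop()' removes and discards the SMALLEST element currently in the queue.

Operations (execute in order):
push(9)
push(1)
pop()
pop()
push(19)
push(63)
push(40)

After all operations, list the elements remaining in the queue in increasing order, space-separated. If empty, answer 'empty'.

push(9): heap contents = [9]
push(1): heap contents = [1, 9]
pop() → 1: heap contents = [9]
pop() → 9: heap contents = []
push(19): heap contents = [19]
push(63): heap contents = [19, 63]
push(40): heap contents = [19, 40, 63]

Answer: 19 40 63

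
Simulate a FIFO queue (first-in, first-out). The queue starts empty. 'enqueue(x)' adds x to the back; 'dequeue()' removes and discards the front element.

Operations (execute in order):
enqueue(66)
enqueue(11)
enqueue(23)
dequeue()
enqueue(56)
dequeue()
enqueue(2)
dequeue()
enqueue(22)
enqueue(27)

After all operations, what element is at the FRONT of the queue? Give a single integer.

Answer: 56

Derivation:
enqueue(66): queue = [66]
enqueue(11): queue = [66, 11]
enqueue(23): queue = [66, 11, 23]
dequeue(): queue = [11, 23]
enqueue(56): queue = [11, 23, 56]
dequeue(): queue = [23, 56]
enqueue(2): queue = [23, 56, 2]
dequeue(): queue = [56, 2]
enqueue(22): queue = [56, 2, 22]
enqueue(27): queue = [56, 2, 22, 27]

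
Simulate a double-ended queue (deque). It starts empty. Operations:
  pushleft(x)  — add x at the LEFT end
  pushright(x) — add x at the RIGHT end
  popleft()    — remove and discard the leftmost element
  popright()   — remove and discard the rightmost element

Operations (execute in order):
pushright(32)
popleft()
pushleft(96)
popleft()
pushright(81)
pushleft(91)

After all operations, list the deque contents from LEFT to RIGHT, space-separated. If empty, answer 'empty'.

Answer: 91 81

Derivation:
pushright(32): [32]
popleft(): []
pushleft(96): [96]
popleft(): []
pushright(81): [81]
pushleft(91): [91, 81]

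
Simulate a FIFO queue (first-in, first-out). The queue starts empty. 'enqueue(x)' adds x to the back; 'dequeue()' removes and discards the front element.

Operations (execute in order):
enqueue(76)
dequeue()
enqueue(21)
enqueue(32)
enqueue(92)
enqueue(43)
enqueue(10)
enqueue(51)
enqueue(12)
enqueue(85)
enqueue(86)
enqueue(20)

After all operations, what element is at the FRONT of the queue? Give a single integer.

Answer: 21

Derivation:
enqueue(76): queue = [76]
dequeue(): queue = []
enqueue(21): queue = [21]
enqueue(32): queue = [21, 32]
enqueue(92): queue = [21, 32, 92]
enqueue(43): queue = [21, 32, 92, 43]
enqueue(10): queue = [21, 32, 92, 43, 10]
enqueue(51): queue = [21, 32, 92, 43, 10, 51]
enqueue(12): queue = [21, 32, 92, 43, 10, 51, 12]
enqueue(85): queue = [21, 32, 92, 43, 10, 51, 12, 85]
enqueue(86): queue = [21, 32, 92, 43, 10, 51, 12, 85, 86]
enqueue(20): queue = [21, 32, 92, 43, 10, 51, 12, 85, 86, 20]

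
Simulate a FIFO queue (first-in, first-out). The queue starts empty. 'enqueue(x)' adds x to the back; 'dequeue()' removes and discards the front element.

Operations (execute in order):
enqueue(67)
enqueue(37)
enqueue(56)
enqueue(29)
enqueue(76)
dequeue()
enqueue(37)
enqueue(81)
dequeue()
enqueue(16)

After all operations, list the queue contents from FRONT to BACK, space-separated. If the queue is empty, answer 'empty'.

Answer: 56 29 76 37 81 16

Derivation:
enqueue(67): [67]
enqueue(37): [67, 37]
enqueue(56): [67, 37, 56]
enqueue(29): [67, 37, 56, 29]
enqueue(76): [67, 37, 56, 29, 76]
dequeue(): [37, 56, 29, 76]
enqueue(37): [37, 56, 29, 76, 37]
enqueue(81): [37, 56, 29, 76, 37, 81]
dequeue(): [56, 29, 76, 37, 81]
enqueue(16): [56, 29, 76, 37, 81, 16]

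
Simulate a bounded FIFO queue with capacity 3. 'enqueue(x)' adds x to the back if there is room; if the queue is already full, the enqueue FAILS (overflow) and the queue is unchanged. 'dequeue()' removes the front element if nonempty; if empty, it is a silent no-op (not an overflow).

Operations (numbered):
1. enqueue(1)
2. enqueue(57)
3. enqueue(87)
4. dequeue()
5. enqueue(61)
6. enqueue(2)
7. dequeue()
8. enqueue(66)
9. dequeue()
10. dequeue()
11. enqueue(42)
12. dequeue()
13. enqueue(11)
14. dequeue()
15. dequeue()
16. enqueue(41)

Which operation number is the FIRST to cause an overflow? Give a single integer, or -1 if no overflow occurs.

Answer: 6

Derivation:
1. enqueue(1): size=1
2. enqueue(57): size=2
3. enqueue(87): size=3
4. dequeue(): size=2
5. enqueue(61): size=3
6. enqueue(2): size=3=cap → OVERFLOW (fail)
7. dequeue(): size=2
8. enqueue(66): size=3
9. dequeue(): size=2
10. dequeue(): size=1
11. enqueue(42): size=2
12. dequeue(): size=1
13. enqueue(11): size=2
14. dequeue(): size=1
15. dequeue(): size=0
16. enqueue(41): size=1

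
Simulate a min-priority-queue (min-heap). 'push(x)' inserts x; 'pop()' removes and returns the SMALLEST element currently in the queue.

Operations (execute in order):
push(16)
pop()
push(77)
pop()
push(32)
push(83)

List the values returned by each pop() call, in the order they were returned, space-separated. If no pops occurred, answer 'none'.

push(16): heap contents = [16]
pop() → 16: heap contents = []
push(77): heap contents = [77]
pop() → 77: heap contents = []
push(32): heap contents = [32]
push(83): heap contents = [32, 83]

Answer: 16 77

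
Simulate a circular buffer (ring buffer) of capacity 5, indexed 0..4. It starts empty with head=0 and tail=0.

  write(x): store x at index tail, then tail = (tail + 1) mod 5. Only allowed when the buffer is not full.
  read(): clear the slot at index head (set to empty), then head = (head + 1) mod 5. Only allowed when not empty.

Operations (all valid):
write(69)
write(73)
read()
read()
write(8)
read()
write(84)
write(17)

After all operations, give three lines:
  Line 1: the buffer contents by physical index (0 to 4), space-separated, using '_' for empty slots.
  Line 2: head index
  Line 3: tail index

Answer: _ _ _ 84 17
3
0

Derivation:
write(69): buf=[69 _ _ _ _], head=0, tail=1, size=1
write(73): buf=[69 73 _ _ _], head=0, tail=2, size=2
read(): buf=[_ 73 _ _ _], head=1, tail=2, size=1
read(): buf=[_ _ _ _ _], head=2, tail=2, size=0
write(8): buf=[_ _ 8 _ _], head=2, tail=3, size=1
read(): buf=[_ _ _ _ _], head=3, tail=3, size=0
write(84): buf=[_ _ _ 84 _], head=3, tail=4, size=1
write(17): buf=[_ _ _ 84 17], head=3, tail=0, size=2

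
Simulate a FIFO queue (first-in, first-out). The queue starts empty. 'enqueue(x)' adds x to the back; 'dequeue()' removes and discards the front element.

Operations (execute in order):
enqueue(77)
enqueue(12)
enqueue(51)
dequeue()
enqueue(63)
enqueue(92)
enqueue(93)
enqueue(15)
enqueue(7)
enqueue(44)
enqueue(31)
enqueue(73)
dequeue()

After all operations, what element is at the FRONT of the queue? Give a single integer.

Answer: 51

Derivation:
enqueue(77): queue = [77]
enqueue(12): queue = [77, 12]
enqueue(51): queue = [77, 12, 51]
dequeue(): queue = [12, 51]
enqueue(63): queue = [12, 51, 63]
enqueue(92): queue = [12, 51, 63, 92]
enqueue(93): queue = [12, 51, 63, 92, 93]
enqueue(15): queue = [12, 51, 63, 92, 93, 15]
enqueue(7): queue = [12, 51, 63, 92, 93, 15, 7]
enqueue(44): queue = [12, 51, 63, 92, 93, 15, 7, 44]
enqueue(31): queue = [12, 51, 63, 92, 93, 15, 7, 44, 31]
enqueue(73): queue = [12, 51, 63, 92, 93, 15, 7, 44, 31, 73]
dequeue(): queue = [51, 63, 92, 93, 15, 7, 44, 31, 73]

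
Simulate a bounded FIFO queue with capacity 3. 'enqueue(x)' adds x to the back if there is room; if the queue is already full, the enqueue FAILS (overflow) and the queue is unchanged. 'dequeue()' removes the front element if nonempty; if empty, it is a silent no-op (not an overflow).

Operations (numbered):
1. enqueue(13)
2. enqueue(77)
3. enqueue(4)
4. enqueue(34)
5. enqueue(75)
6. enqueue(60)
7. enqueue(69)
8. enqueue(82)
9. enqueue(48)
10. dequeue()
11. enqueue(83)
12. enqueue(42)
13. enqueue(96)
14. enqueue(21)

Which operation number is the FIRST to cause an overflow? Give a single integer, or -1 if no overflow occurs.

1. enqueue(13): size=1
2. enqueue(77): size=2
3. enqueue(4): size=3
4. enqueue(34): size=3=cap → OVERFLOW (fail)
5. enqueue(75): size=3=cap → OVERFLOW (fail)
6. enqueue(60): size=3=cap → OVERFLOW (fail)
7. enqueue(69): size=3=cap → OVERFLOW (fail)
8. enqueue(82): size=3=cap → OVERFLOW (fail)
9. enqueue(48): size=3=cap → OVERFLOW (fail)
10. dequeue(): size=2
11. enqueue(83): size=3
12. enqueue(42): size=3=cap → OVERFLOW (fail)
13. enqueue(96): size=3=cap → OVERFLOW (fail)
14. enqueue(21): size=3=cap → OVERFLOW (fail)

Answer: 4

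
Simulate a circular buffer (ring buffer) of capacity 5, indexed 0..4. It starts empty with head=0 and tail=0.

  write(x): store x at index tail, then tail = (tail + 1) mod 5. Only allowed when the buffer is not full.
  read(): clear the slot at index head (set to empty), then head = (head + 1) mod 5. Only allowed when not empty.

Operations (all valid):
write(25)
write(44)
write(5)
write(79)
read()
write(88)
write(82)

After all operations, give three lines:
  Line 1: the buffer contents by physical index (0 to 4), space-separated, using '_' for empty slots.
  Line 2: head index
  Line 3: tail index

write(25): buf=[25 _ _ _ _], head=0, tail=1, size=1
write(44): buf=[25 44 _ _ _], head=0, tail=2, size=2
write(5): buf=[25 44 5 _ _], head=0, tail=3, size=3
write(79): buf=[25 44 5 79 _], head=0, tail=4, size=4
read(): buf=[_ 44 5 79 _], head=1, tail=4, size=3
write(88): buf=[_ 44 5 79 88], head=1, tail=0, size=4
write(82): buf=[82 44 5 79 88], head=1, tail=1, size=5

Answer: 82 44 5 79 88
1
1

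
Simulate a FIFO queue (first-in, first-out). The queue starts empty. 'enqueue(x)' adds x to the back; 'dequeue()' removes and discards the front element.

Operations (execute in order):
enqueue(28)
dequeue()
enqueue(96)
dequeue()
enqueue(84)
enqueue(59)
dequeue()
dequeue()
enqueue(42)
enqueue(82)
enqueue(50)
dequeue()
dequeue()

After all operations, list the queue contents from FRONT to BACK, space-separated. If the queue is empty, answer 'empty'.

enqueue(28): [28]
dequeue(): []
enqueue(96): [96]
dequeue(): []
enqueue(84): [84]
enqueue(59): [84, 59]
dequeue(): [59]
dequeue(): []
enqueue(42): [42]
enqueue(82): [42, 82]
enqueue(50): [42, 82, 50]
dequeue(): [82, 50]
dequeue(): [50]

Answer: 50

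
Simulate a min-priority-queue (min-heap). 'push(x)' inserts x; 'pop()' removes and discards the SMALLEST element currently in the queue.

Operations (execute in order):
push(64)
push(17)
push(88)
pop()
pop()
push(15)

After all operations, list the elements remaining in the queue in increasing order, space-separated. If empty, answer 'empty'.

Answer: 15 88

Derivation:
push(64): heap contents = [64]
push(17): heap contents = [17, 64]
push(88): heap contents = [17, 64, 88]
pop() → 17: heap contents = [64, 88]
pop() → 64: heap contents = [88]
push(15): heap contents = [15, 88]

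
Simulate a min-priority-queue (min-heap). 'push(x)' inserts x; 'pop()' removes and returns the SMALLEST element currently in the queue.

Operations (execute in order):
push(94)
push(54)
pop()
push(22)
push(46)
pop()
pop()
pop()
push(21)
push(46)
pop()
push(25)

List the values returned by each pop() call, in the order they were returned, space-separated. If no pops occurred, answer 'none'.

push(94): heap contents = [94]
push(54): heap contents = [54, 94]
pop() → 54: heap contents = [94]
push(22): heap contents = [22, 94]
push(46): heap contents = [22, 46, 94]
pop() → 22: heap contents = [46, 94]
pop() → 46: heap contents = [94]
pop() → 94: heap contents = []
push(21): heap contents = [21]
push(46): heap contents = [21, 46]
pop() → 21: heap contents = [46]
push(25): heap contents = [25, 46]

Answer: 54 22 46 94 21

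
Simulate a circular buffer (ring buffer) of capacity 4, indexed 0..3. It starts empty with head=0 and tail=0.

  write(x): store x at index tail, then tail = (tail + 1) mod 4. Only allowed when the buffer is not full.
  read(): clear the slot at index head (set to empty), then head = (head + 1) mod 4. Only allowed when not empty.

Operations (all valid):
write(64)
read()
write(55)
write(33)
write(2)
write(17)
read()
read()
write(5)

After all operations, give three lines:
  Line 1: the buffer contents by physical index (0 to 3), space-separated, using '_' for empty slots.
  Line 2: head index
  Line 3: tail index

Answer: 17 5 _ 2
3
2

Derivation:
write(64): buf=[64 _ _ _], head=0, tail=1, size=1
read(): buf=[_ _ _ _], head=1, tail=1, size=0
write(55): buf=[_ 55 _ _], head=1, tail=2, size=1
write(33): buf=[_ 55 33 _], head=1, tail=3, size=2
write(2): buf=[_ 55 33 2], head=1, tail=0, size=3
write(17): buf=[17 55 33 2], head=1, tail=1, size=4
read(): buf=[17 _ 33 2], head=2, tail=1, size=3
read(): buf=[17 _ _ 2], head=3, tail=1, size=2
write(5): buf=[17 5 _ 2], head=3, tail=2, size=3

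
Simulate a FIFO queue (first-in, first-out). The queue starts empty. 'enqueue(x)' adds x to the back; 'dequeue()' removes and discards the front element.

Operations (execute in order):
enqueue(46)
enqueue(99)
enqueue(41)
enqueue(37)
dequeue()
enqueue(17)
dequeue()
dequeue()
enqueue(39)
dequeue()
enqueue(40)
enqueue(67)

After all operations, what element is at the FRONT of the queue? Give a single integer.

Answer: 17

Derivation:
enqueue(46): queue = [46]
enqueue(99): queue = [46, 99]
enqueue(41): queue = [46, 99, 41]
enqueue(37): queue = [46, 99, 41, 37]
dequeue(): queue = [99, 41, 37]
enqueue(17): queue = [99, 41, 37, 17]
dequeue(): queue = [41, 37, 17]
dequeue(): queue = [37, 17]
enqueue(39): queue = [37, 17, 39]
dequeue(): queue = [17, 39]
enqueue(40): queue = [17, 39, 40]
enqueue(67): queue = [17, 39, 40, 67]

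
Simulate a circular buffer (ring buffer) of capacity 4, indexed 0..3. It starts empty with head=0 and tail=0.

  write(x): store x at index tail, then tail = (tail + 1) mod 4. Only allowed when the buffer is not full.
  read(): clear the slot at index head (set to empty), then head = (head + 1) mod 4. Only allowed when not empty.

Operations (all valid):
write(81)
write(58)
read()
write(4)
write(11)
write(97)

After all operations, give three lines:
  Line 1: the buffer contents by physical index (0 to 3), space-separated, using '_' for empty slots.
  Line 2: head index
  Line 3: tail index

write(81): buf=[81 _ _ _], head=0, tail=1, size=1
write(58): buf=[81 58 _ _], head=0, tail=2, size=2
read(): buf=[_ 58 _ _], head=1, tail=2, size=1
write(4): buf=[_ 58 4 _], head=1, tail=3, size=2
write(11): buf=[_ 58 4 11], head=1, tail=0, size=3
write(97): buf=[97 58 4 11], head=1, tail=1, size=4

Answer: 97 58 4 11
1
1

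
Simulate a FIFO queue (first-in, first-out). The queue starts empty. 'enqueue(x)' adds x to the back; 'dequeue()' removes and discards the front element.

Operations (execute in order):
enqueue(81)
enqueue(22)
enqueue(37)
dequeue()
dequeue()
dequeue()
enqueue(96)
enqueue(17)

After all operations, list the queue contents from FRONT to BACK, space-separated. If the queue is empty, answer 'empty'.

Answer: 96 17

Derivation:
enqueue(81): [81]
enqueue(22): [81, 22]
enqueue(37): [81, 22, 37]
dequeue(): [22, 37]
dequeue(): [37]
dequeue(): []
enqueue(96): [96]
enqueue(17): [96, 17]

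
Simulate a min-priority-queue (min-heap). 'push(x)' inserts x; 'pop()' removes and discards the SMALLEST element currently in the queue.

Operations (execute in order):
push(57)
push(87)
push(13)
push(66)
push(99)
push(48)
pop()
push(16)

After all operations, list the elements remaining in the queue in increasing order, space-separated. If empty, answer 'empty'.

Answer: 16 48 57 66 87 99

Derivation:
push(57): heap contents = [57]
push(87): heap contents = [57, 87]
push(13): heap contents = [13, 57, 87]
push(66): heap contents = [13, 57, 66, 87]
push(99): heap contents = [13, 57, 66, 87, 99]
push(48): heap contents = [13, 48, 57, 66, 87, 99]
pop() → 13: heap contents = [48, 57, 66, 87, 99]
push(16): heap contents = [16, 48, 57, 66, 87, 99]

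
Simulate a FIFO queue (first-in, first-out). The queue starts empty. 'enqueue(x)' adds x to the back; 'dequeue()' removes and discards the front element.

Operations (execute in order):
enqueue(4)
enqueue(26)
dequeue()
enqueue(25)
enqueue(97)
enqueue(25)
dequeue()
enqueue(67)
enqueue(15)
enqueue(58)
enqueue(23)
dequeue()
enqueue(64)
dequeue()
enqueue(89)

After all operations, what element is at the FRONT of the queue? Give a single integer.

enqueue(4): queue = [4]
enqueue(26): queue = [4, 26]
dequeue(): queue = [26]
enqueue(25): queue = [26, 25]
enqueue(97): queue = [26, 25, 97]
enqueue(25): queue = [26, 25, 97, 25]
dequeue(): queue = [25, 97, 25]
enqueue(67): queue = [25, 97, 25, 67]
enqueue(15): queue = [25, 97, 25, 67, 15]
enqueue(58): queue = [25, 97, 25, 67, 15, 58]
enqueue(23): queue = [25, 97, 25, 67, 15, 58, 23]
dequeue(): queue = [97, 25, 67, 15, 58, 23]
enqueue(64): queue = [97, 25, 67, 15, 58, 23, 64]
dequeue(): queue = [25, 67, 15, 58, 23, 64]
enqueue(89): queue = [25, 67, 15, 58, 23, 64, 89]

Answer: 25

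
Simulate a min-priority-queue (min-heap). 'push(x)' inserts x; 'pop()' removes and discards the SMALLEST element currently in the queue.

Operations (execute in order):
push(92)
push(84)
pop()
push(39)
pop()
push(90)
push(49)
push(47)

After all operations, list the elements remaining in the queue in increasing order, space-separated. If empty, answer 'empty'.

Answer: 47 49 90 92

Derivation:
push(92): heap contents = [92]
push(84): heap contents = [84, 92]
pop() → 84: heap contents = [92]
push(39): heap contents = [39, 92]
pop() → 39: heap contents = [92]
push(90): heap contents = [90, 92]
push(49): heap contents = [49, 90, 92]
push(47): heap contents = [47, 49, 90, 92]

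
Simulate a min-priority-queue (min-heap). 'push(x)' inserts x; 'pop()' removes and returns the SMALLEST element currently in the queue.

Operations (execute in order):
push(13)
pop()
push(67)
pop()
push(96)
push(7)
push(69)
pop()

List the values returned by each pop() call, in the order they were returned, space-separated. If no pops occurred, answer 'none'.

Answer: 13 67 7

Derivation:
push(13): heap contents = [13]
pop() → 13: heap contents = []
push(67): heap contents = [67]
pop() → 67: heap contents = []
push(96): heap contents = [96]
push(7): heap contents = [7, 96]
push(69): heap contents = [7, 69, 96]
pop() → 7: heap contents = [69, 96]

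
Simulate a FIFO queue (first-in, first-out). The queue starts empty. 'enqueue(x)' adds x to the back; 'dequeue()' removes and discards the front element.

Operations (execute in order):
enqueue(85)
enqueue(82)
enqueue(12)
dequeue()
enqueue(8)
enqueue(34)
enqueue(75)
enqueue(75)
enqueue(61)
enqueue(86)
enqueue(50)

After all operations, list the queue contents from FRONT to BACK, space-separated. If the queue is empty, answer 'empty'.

Answer: 82 12 8 34 75 75 61 86 50

Derivation:
enqueue(85): [85]
enqueue(82): [85, 82]
enqueue(12): [85, 82, 12]
dequeue(): [82, 12]
enqueue(8): [82, 12, 8]
enqueue(34): [82, 12, 8, 34]
enqueue(75): [82, 12, 8, 34, 75]
enqueue(75): [82, 12, 8, 34, 75, 75]
enqueue(61): [82, 12, 8, 34, 75, 75, 61]
enqueue(86): [82, 12, 8, 34, 75, 75, 61, 86]
enqueue(50): [82, 12, 8, 34, 75, 75, 61, 86, 50]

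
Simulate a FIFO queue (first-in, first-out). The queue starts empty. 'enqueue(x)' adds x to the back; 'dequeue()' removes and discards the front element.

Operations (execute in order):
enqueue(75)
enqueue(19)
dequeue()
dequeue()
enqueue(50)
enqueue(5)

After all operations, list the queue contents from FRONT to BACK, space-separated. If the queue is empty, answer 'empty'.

enqueue(75): [75]
enqueue(19): [75, 19]
dequeue(): [19]
dequeue(): []
enqueue(50): [50]
enqueue(5): [50, 5]

Answer: 50 5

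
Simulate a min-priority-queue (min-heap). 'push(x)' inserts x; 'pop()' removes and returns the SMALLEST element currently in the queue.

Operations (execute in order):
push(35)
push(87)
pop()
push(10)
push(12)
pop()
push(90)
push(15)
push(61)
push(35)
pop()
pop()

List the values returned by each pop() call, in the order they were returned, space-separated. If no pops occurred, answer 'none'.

push(35): heap contents = [35]
push(87): heap contents = [35, 87]
pop() → 35: heap contents = [87]
push(10): heap contents = [10, 87]
push(12): heap contents = [10, 12, 87]
pop() → 10: heap contents = [12, 87]
push(90): heap contents = [12, 87, 90]
push(15): heap contents = [12, 15, 87, 90]
push(61): heap contents = [12, 15, 61, 87, 90]
push(35): heap contents = [12, 15, 35, 61, 87, 90]
pop() → 12: heap contents = [15, 35, 61, 87, 90]
pop() → 15: heap contents = [35, 61, 87, 90]

Answer: 35 10 12 15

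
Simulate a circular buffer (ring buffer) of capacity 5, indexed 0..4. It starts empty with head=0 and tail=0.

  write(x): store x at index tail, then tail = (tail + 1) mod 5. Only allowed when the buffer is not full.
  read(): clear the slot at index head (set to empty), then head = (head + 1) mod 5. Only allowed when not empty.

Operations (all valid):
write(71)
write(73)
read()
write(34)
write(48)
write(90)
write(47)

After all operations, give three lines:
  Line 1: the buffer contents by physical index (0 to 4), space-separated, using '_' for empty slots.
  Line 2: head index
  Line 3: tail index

Answer: 47 73 34 48 90
1
1

Derivation:
write(71): buf=[71 _ _ _ _], head=0, tail=1, size=1
write(73): buf=[71 73 _ _ _], head=0, tail=2, size=2
read(): buf=[_ 73 _ _ _], head=1, tail=2, size=1
write(34): buf=[_ 73 34 _ _], head=1, tail=3, size=2
write(48): buf=[_ 73 34 48 _], head=1, tail=4, size=3
write(90): buf=[_ 73 34 48 90], head=1, tail=0, size=4
write(47): buf=[47 73 34 48 90], head=1, tail=1, size=5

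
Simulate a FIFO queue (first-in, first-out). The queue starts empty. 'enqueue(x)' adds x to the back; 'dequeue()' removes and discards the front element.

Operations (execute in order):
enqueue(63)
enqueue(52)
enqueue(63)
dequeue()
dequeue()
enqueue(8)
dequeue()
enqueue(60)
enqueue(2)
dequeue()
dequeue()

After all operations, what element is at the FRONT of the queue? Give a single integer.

enqueue(63): queue = [63]
enqueue(52): queue = [63, 52]
enqueue(63): queue = [63, 52, 63]
dequeue(): queue = [52, 63]
dequeue(): queue = [63]
enqueue(8): queue = [63, 8]
dequeue(): queue = [8]
enqueue(60): queue = [8, 60]
enqueue(2): queue = [8, 60, 2]
dequeue(): queue = [60, 2]
dequeue(): queue = [2]

Answer: 2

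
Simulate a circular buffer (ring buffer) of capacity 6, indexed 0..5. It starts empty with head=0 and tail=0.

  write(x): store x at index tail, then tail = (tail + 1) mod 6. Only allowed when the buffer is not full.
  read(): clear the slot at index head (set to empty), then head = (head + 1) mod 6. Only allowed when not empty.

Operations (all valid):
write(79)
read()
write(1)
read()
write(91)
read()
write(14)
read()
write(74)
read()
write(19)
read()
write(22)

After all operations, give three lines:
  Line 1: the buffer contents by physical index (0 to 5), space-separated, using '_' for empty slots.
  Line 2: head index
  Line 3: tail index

write(79): buf=[79 _ _ _ _ _], head=0, tail=1, size=1
read(): buf=[_ _ _ _ _ _], head=1, tail=1, size=0
write(1): buf=[_ 1 _ _ _ _], head=1, tail=2, size=1
read(): buf=[_ _ _ _ _ _], head=2, tail=2, size=0
write(91): buf=[_ _ 91 _ _ _], head=2, tail=3, size=1
read(): buf=[_ _ _ _ _ _], head=3, tail=3, size=0
write(14): buf=[_ _ _ 14 _ _], head=3, tail=4, size=1
read(): buf=[_ _ _ _ _ _], head=4, tail=4, size=0
write(74): buf=[_ _ _ _ 74 _], head=4, tail=5, size=1
read(): buf=[_ _ _ _ _ _], head=5, tail=5, size=0
write(19): buf=[_ _ _ _ _ 19], head=5, tail=0, size=1
read(): buf=[_ _ _ _ _ _], head=0, tail=0, size=0
write(22): buf=[22 _ _ _ _ _], head=0, tail=1, size=1

Answer: 22 _ _ _ _ _
0
1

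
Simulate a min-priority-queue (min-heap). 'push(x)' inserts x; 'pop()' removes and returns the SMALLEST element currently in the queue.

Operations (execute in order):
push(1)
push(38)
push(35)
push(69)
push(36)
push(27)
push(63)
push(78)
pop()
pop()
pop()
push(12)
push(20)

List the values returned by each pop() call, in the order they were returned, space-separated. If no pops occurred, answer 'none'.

Answer: 1 27 35

Derivation:
push(1): heap contents = [1]
push(38): heap contents = [1, 38]
push(35): heap contents = [1, 35, 38]
push(69): heap contents = [1, 35, 38, 69]
push(36): heap contents = [1, 35, 36, 38, 69]
push(27): heap contents = [1, 27, 35, 36, 38, 69]
push(63): heap contents = [1, 27, 35, 36, 38, 63, 69]
push(78): heap contents = [1, 27, 35, 36, 38, 63, 69, 78]
pop() → 1: heap contents = [27, 35, 36, 38, 63, 69, 78]
pop() → 27: heap contents = [35, 36, 38, 63, 69, 78]
pop() → 35: heap contents = [36, 38, 63, 69, 78]
push(12): heap contents = [12, 36, 38, 63, 69, 78]
push(20): heap contents = [12, 20, 36, 38, 63, 69, 78]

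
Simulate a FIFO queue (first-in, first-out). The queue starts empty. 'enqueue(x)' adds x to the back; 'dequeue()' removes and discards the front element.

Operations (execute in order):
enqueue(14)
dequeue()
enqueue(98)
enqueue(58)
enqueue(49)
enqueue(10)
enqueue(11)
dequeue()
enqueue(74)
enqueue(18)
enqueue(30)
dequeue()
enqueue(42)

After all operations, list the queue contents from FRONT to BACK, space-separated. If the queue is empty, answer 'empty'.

Answer: 49 10 11 74 18 30 42

Derivation:
enqueue(14): [14]
dequeue(): []
enqueue(98): [98]
enqueue(58): [98, 58]
enqueue(49): [98, 58, 49]
enqueue(10): [98, 58, 49, 10]
enqueue(11): [98, 58, 49, 10, 11]
dequeue(): [58, 49, 10, 11]
enqueue(74): [58, 49, 10, 11, 74]
enqueue(18): [58, 49, 10, 11, 74, 18]
enqueue(30): [58, 49, 10, 11, 74, 18, 30]
dequeue(): [49, 10, 11, 74, 18, 30]
enqueue(42): [49, 10, 11, 74, 18, 30, 42]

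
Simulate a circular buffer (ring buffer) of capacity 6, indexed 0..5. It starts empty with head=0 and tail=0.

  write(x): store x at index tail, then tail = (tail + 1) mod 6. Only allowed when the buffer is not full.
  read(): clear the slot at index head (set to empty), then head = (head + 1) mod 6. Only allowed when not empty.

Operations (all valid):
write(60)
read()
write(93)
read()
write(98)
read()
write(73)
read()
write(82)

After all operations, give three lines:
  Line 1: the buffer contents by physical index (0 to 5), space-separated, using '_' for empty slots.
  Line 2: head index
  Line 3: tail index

write(60): buf=[60 _ _ _ _ _], head=0, tail=1, size=1
read(): buf=[_ _ _ _ _ _], head=1, tail=1, size=0
write(93): buf=[_ 93 _ _ _ _], head=1, tail=2, size=1
read(): buf=[_ _ _ _ _ _], head=2, tail=2, size=0
write(98): buf=[_ _ 98 _ _ _], head=2, tail=3, size=1
read(): buf=[_ _ _ _ _ _], head=3, tail=3, size=0
write(73): buf=[_ _ _ 73 _ _], head=3, tail=4, size=1
read(): buf=[_ _ _ _ _ _], head=4, tail=4, size=0
write(82): buf=[_ _ _ _ 82 _], head=4, tail=5, size=1

Answer: _ _ _ _ 82 _
4
5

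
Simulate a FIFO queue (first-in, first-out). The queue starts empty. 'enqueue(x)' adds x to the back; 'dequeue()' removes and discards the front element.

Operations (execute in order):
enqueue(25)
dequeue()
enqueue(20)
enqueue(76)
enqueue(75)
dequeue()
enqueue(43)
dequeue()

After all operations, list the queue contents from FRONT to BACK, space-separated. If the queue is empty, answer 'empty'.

enqueue(25): [25]
dequeue(): []
enqueue(20): [20]
enqueue(76): [20, 76]
enqueue(75): [20, 76, 75]
dequeue(): [76, 75]
enqueue(43): [76, 75, 43]
dequeue(): [75, 43]

Answer: 75 43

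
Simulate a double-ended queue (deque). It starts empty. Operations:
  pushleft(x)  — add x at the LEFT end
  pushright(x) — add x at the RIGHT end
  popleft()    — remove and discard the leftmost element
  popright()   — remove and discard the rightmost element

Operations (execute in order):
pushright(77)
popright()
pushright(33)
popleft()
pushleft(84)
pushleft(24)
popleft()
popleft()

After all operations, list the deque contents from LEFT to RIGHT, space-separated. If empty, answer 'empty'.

pushright(77): [77]
popright(): []
pushright(33): [33]
popleft(): []
pushleft(84): [84]
pushleft(24): [24, 84]
popleft(): [84]
popleft(): []

Answer: empty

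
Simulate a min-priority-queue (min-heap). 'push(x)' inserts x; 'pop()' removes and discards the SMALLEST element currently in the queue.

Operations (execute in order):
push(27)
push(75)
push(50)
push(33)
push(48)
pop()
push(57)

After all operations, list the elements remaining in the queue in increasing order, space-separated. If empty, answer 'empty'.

push(27): heap contents = [27]
push(75): heap contents = [27, 75]
push(50): heap contents = [27, 50, 75]
push(33): heap contents = [27, 33, 50, 75]
push(48): heap contents = [27, 33, 48, 50, 75]
pop() → 27: heap contents = [33, 48, 50, 75]
push(57): heap contents = [33, 48, 50, 57, 75]

Answer: 33 48 50 57 75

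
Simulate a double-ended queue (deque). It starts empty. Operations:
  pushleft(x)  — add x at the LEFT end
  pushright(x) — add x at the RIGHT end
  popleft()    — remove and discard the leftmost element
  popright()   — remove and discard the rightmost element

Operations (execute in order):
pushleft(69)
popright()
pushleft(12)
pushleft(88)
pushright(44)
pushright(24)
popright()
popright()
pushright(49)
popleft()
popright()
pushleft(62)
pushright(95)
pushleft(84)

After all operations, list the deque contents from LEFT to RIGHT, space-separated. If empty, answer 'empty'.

pushleft(69): [69]
popright(): []
pushleft(12): [12]
pushleft(88): [88, 12]
pushright(44): [88, 12, 44]
pushright(24): [88, 12, 44, 24]
popright(): [88, 12, 44]
popright(): [88, 12]
pushright(49): [88, 12, 49]
popleft(): [12, 49]
popright(): [12]
pushleft(62): [62, 12]
pushright(95): [62, 12, 95]
pushleft(84): [84, 62, 12, 95]

Answer: 84 62 12 95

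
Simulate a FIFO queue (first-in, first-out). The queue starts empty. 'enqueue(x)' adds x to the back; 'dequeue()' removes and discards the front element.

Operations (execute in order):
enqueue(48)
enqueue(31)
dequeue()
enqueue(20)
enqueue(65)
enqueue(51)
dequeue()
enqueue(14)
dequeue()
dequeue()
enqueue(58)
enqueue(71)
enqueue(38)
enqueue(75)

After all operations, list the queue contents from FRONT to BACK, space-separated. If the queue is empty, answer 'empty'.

enqueue(48): [48]
enqueue(31): [48, 31]
dequeue(): [31]
enqueue(20): [31, 20]
enqueue(65): [31, 20, 65]
enqueue(51): [31, 20, 65, 51]
dequeue(): [20, 65, 51]
enqueue(14): [20, 65, 51, 14]
dequeue(): [65, 51, 14]
dequeue(): [51, 14]
enqueue(58): [51, 14, 58]
enqueue(71): [51, 14, 58, 71]
enqueue(38): [51, 14, 58, 71, 38]
enqueue(75): [51, 14, 58, 71, 38, 75]

Answer: 51 14 58 71 38 75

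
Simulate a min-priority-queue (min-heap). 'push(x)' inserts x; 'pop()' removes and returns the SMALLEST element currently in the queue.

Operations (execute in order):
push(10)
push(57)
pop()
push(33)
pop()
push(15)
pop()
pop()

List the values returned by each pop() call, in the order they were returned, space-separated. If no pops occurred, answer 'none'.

push(10): heap contents = [10]
push(57): heap contents = [10, 57]
pop() → 10: heap contents = [57]
push(33): heap contents = [33, 57]
pop() → 33: heap contents = [57]
push(15): heap contents = [15, 57]
pop() → 15: heap contents = [57]
pop() → 57: heap contents = []

Answer: 10 33 15 57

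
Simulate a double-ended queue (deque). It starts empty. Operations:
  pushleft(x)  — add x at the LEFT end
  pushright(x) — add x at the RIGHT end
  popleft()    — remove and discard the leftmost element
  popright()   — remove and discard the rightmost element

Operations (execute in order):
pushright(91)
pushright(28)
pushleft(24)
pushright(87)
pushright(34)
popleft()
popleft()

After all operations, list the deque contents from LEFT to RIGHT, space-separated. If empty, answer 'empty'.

Answer: 28 87 34

Derivation:
pushright(91): [91]
pushright(28): [91, 28]
pushleft(24): [24, 91, 28]
pushright(87): [24, 91, 28, 87]
pushright(34): [24, 91, 28, 87, 34]
popleft(): [91, 28, 87, 34]
popleft(): [28, 87, 34]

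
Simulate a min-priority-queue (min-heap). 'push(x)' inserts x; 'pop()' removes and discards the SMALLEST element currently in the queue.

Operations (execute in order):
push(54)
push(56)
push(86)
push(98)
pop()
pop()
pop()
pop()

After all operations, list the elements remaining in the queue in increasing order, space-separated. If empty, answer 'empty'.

Answer: empty

Derivation:
push(54): heap contents = [54]
push(56): heap contents = [54, 56]
push(86): heap contents = [54, 56, 86]
push(98): heap contents = [54, 56, 86, 98]
pop() → 54: heap contents = [56, 86, 98]
pop() → 56: heap contents = [86, 98]
pop() → 86: heap contents = [98]
pop() → 98: heap contents = []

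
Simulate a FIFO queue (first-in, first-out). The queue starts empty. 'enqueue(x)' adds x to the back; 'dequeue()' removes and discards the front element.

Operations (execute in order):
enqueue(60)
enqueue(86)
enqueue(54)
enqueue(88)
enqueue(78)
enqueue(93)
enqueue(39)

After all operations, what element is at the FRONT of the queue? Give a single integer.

enqueue(60): queue = [60]
enqueue(86): queue = [60, 86]
enqueue(54): queue = [60, 86, 54]
enqueue(88): queue = [60, 86, 54, 88]
enqueue(78): queue = [60, 86, 54, 88, 78]
enqueue(93): queue = [60, 86, 54, 88, 78, 93]
enqueue(39): queue = [60, 86, 54, 88, 78, 93, 39]

Answer: 60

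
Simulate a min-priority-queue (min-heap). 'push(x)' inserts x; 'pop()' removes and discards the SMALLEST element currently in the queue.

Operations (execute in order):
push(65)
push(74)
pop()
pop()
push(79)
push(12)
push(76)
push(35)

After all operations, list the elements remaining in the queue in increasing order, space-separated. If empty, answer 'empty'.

push(65): heap contents = [65]
push(74): heap contents = [65, 74]
pop() → 65: heap contents = [74]
pop() → 74: heap contents = []
push(79): heap contents = [79]
push(12): heap contents = [12, 79]
push(76): heap contents = [12, 76, 79]
push(35): heap contents = [12, 35, 76, 79]

Answer: 12 35 76 79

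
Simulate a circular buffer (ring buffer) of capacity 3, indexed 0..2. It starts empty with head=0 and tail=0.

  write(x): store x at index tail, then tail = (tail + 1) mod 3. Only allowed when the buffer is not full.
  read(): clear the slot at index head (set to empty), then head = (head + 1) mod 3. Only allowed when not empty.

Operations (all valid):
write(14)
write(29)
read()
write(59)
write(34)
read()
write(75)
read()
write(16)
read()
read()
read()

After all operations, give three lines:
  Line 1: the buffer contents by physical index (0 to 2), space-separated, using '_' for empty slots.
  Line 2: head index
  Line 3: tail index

Answer: _ _ _
0
0

Derivation:
write(14): buf=[14 _ _], head=0, tail=1, size=1
write(29): buf=[14 29 _], head=0, tail=2, size=2
read(): buf=[_ 29 _], head=1, tail=2, size=1
write(59): buf=[_ 29 59], head=1, tail=0, size=2
write(34): buf=[34 29 59], head=1, tail=1, size=3
read(): buf=[34 _ 59], head=2, tail=1, size=2
write(75): buf=[34 75 59], head=2, tail=2, size=3
read(): buf=[34 75 _], head=0, tail=2, size=2
write(16): buf=[34 75 16], head=0, tail=0, size=3
read(): buf=[_ 75 16], head=1, tail=0, size=2
read(): buf=[_ _ 16], head=2, tail=0, size=1
read(): buf=[_ _ _], head=0, tail=0, size=0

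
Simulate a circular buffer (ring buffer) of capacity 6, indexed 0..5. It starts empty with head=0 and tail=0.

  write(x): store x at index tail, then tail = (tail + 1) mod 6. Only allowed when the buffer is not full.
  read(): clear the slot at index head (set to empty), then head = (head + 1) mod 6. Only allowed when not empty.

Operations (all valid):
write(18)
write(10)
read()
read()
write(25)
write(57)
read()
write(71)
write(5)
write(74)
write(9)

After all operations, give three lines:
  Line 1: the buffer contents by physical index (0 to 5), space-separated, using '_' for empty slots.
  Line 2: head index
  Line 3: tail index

write(18): buf=[18 _ _ _ _ _], head=0, tail=1, size=1
write(10): buf=[18 10 _ _ _ _], head=0, tail=2, size=2
read(): buf=[_ 10 _ _ _ _], head=1, tail=2, size=1
read(): buf=[_ _ _ _ _ _], head=2, tail=2, size=0
write(25): buf=[_ _ 25 _ _ _], head=2, tail=3, size=1
write(57): buf=[_ _ 25 57 _ _], head=2, tail=4, size=2
read(): buf=[_ _ _ 57 _ _], head=3, tail=4, size=1
write(71): buf=[_ _ _ 57 71 _], head=3, tail=5, size=2
write(5): buf=[_ _ _ 57 71 5], head=3, tail=0, size=3
write(74): buf=[74 _ _ 57 71 5], head=3, tail=1, size=4
write(9): buf=[74 9 _ 57 71 5], head=3, tail=2, size=5

Answer: 74 9 _ 57 71 5
3
2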